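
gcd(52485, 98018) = 1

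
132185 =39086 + 93099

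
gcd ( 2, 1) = 1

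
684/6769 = 684/6769= 0.10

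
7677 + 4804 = 12481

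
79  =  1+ 78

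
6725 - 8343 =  - 1618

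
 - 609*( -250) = 152250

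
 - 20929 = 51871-72800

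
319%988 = 319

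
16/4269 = 16/4269 = 0.00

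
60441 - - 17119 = 77560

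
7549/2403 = 7549/2403 = 3.14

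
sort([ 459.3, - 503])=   [ - 503, 459.3]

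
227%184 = 43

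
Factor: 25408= 2^6*397^1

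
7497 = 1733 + 5764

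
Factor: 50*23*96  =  2^6*3^1*5^2*23^1 = 110400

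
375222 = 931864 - 556642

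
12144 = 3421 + 8723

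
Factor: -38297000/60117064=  - 5^3 * 19^( - 1) *5471^1*56501^( - 1 ) =- 683875/1073519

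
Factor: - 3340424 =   -  2^3*417553^1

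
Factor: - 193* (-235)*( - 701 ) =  - 5^1*47^1*193^1*701^1 =- 31793855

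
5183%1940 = 1303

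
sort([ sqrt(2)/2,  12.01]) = [sqrt(2 ) /2,12.01]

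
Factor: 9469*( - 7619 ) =-72144311 = - 17^1*19^1 *401^1 * 557^1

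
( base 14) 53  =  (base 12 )61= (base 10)73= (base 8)111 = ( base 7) 133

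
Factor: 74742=2^1 * 3^1 * 12457^1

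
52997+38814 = 91811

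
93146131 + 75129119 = 168275250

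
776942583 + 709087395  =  1486029978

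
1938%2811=1938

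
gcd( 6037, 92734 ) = 1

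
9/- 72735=  -  1 + 24242/24245 = - 0.00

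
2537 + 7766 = 10303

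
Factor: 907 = 907^1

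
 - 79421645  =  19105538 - 98527183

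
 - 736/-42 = 368/21 = 17.52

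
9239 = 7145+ 2094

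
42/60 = 7/10   =  0.70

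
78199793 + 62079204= 140278997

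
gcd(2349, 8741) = 1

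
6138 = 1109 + 5029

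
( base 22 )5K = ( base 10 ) 130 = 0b10000010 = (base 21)64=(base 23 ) 5F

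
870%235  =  165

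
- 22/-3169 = 22/3169 = 0.01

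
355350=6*59225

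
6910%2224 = 238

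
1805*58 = 104690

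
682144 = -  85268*( - 8) 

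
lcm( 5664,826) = 39648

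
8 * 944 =7552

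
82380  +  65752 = 148132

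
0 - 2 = - 2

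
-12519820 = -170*73646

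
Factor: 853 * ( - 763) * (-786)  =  511559454= 2^1 * 3^1*7^1*109^1*131^1*853^1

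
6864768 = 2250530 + 4614238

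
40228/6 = 20114/3 = 6704.67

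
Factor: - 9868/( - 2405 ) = 2^2 *5^( - 1 ) * 13^( - 1)*37^( - 1 )*2467^1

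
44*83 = 3652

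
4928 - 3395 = 1533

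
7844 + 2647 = 10491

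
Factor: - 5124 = - 2^2*3^1*7^1*61^1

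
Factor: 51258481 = 51258481^1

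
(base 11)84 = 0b1011100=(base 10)92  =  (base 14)68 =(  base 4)1130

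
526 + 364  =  890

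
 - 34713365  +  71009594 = 36296229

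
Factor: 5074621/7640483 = 2153^1 * 2357^1 * 7640483^( - 1 )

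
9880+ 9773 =19653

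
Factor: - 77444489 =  - 157^1 * 493277^1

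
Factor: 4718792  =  2^3*13^1*17^2*157^1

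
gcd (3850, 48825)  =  175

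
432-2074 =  - 1642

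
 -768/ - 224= 3 + 3/7 = 3.43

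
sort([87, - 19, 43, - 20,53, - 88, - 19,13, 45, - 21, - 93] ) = [-93, - 88,- 21 , - 20,-19, - 19, 13,43, 45, 53,87] 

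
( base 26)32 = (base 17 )4c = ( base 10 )80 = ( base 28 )2O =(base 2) 1010000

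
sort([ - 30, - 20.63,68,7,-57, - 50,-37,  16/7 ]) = [ - 57,-50 ,-37,  -  30, - 20.63 , 16/7,  7,68]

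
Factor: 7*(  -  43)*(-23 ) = 7^1*23^1 *43^1 = 6923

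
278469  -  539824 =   -  261355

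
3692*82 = 302744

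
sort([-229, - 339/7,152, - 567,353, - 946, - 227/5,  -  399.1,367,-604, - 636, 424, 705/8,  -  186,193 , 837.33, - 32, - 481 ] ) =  [-946,  -  636, - 604, - 567,  -  481,-399.1,-229,-186,-339/7,-227/5, - 32,705/8,152, 193, 353,367, 424,837.33 ] 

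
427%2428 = 427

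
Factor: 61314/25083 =22/9 = 2^1*3^( - 2)*11^1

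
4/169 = 4/169=0.02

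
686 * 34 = 23324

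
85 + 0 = 85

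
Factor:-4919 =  - 4919^1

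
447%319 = 128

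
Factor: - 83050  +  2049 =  - 81001^1 = -81001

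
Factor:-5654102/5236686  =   - 3^ ( - 2 )*7^(  -  1)*13^( - 1 )*23^( - 1)*139^( - 1 )*2827051^1 = - 2827051/2618343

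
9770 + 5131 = 14901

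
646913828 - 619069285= 27844543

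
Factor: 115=5^1*23^1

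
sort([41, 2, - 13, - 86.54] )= [ - 86.54,  -  13, 2,41]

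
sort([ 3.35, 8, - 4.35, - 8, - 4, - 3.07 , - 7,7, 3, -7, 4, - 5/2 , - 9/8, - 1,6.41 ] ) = [ - 8, - 7, - 7,  -  4.35,-4, - 3.07,-5/2, - 9/8, - 1,3, 3.35, 4 , 6.41, 7, 8]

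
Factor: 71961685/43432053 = 3^ ( - 1)*5^1*7^( - 1 )*29^( - 1)*67^1*71317^( - 1)*214811^1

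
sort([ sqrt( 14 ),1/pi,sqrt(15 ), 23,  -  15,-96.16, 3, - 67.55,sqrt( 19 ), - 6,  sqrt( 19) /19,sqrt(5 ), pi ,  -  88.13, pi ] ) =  [ - 96.16, - 88.13, - 67.55,-15, - 6, sqrt ( 19)/19, 1/pi, sqrt ( 5), 3, pi, pi, sqrt(14), sqrt( 15 ),sqrt(  19) , 23]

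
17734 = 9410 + 8324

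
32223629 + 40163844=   72387473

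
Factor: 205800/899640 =35/153 = 3^( - 2)*5^1 *7^1*17^(- 1 ) 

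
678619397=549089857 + 129529540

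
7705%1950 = 1855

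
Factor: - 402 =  - 2^1*3^1*67^1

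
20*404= 8080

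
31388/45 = 697+ 23/45  =  697.51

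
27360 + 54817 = 82177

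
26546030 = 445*59654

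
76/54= 38/27  =  1.41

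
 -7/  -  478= 7/478=0.01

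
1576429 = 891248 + 685181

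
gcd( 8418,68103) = 69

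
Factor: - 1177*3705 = -3^1*5^1*11^1*13^1*19^1  *107^1 = -4360785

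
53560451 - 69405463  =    -  15845012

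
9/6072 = 3/2024 = 0.00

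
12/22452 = 1/1871   =  0.00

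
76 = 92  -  16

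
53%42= 11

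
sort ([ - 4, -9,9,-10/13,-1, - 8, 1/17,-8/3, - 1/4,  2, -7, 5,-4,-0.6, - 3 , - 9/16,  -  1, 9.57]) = [ - 9, - 8, - 7, - 4, - 4, - 3, - 8/3, - 1, - 1,-10/13,-0.6, - 9/16, - 1/4, 1/17, 2, 5,9,9.57]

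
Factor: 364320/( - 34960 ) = - 198/19 = - 2^1*3^2*11^1*19^(-1 )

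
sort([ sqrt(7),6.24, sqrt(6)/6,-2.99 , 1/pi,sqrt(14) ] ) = [- 2.99,1/pi,sqrt(6)/6,  sqrt(7),sqrt( 14),6.24 ] 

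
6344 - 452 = 5892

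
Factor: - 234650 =-2^1*5^2*13^1*19^2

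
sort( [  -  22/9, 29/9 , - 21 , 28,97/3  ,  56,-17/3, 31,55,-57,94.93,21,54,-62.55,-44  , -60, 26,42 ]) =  [ - 62.55,-60,- 57, -44, - 21, - 17/3,  -  22/9, 29/9,21,26,28, 31, 97/3 , 42,54,55, 56,94.93]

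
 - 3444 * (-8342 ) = 28729848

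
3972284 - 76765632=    - 72793348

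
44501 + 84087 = 128588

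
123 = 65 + 58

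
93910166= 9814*9569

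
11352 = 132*86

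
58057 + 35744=93801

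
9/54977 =9/54977 = 0.00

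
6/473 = 6/473= 0.01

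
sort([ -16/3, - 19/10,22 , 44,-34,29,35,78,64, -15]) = [ - 34,- 15, - 16/3,-19/10, 22,29, 35 , 44,  64,78 ]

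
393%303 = 90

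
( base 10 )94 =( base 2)1011110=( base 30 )34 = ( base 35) 2O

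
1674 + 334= 2008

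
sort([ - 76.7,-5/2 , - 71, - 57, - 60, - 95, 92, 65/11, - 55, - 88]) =[-95, - 88, - 76.7, - 71, - 60, - 57,  -  55,  -  5/2,  65/11, 92 ]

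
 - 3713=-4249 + 536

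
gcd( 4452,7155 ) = 159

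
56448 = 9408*6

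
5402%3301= 2101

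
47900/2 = 23950 = 23950.00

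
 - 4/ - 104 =1/26  =  0.04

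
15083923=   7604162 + 7479761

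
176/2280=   22/285 = 0.08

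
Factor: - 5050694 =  - 2^1*11^1*19^1 * 43^1 * 281^1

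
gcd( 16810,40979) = 1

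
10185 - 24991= -14806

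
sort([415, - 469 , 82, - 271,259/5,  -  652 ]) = [ - 652,-469 ,- 271, 259/5,82 , 415]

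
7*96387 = 674709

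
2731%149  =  49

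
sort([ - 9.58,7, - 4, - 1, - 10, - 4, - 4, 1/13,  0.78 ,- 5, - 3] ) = [ - 10, - 9.58 , - 5, - 4,- 4, - 4 ,-3,-1,1/13,0.78,7]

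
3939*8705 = 34288995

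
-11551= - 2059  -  9492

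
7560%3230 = 1100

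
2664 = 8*333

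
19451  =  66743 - 47292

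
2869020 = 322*8910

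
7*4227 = 29589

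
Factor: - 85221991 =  - 2221^1*38371^1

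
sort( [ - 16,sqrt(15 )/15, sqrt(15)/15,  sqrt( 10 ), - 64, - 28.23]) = [ - 64, - 28.23, - 16 , sqrt (15) /15,  sqrt(15)/15,sqrt( 10)]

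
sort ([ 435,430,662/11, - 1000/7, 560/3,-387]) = [ - 387, -1000/7,  662/11,560/3,430, 435] 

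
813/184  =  813/184 = 4.42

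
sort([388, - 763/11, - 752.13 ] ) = [ - 752.13, - 763/11, 388]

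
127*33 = 4191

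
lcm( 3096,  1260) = 108360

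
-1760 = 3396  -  5156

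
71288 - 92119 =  - 20831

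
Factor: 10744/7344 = 2^( - 1) *3^( - 3 ) * 79^1= 79/54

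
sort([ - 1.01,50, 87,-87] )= [ - 87, - 1.01 , 50,87]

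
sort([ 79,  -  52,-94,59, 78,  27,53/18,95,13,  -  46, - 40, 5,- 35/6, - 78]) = [ - 94, - 78, - 52,-46, - 40, - 35/6,53/18,5,13, 27,59,78,79,95]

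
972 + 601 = 1573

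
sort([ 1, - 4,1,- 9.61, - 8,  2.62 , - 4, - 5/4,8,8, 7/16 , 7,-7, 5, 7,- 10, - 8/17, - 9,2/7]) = [-10 , - 9.61,-9,-8,-7, - 4, - 4, - 5/4,-8/17,2/7,7/16,  1,1,2.62,5,  7,7,8,8 ]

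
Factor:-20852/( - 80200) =13/50 = 2^ ( - 1)*5^( - 2 )*13^1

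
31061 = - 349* ( - 89 ) 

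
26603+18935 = 45538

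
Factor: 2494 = 2^1*29^1* 43^1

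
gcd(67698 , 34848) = 18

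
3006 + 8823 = 11829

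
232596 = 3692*63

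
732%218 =78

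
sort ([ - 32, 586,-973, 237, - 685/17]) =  [  -  973, - 685/17, - 32, 237, 586] 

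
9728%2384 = 192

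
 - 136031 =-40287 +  -95744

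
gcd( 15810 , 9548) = 62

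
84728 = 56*1513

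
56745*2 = 113490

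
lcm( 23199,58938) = 2180706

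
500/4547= 500/4547 = 0.11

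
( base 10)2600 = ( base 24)4C8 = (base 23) 4l1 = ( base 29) 32j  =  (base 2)101000101000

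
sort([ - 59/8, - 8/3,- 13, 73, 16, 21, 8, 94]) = [  -  13,-59/8, - 8/3, 8, 16, 21 , 73 , 94 ]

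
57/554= 57/554=0.10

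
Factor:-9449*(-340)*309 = 992711940 = 2^2 * 3^1*5^1*11^1*17^1*103^1 * 859^1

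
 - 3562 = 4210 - 7772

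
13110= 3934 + 9176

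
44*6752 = 297088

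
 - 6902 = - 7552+650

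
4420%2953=1467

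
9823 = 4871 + 4952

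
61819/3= 20606 + 1/3 = 20606.33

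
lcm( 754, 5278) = 5278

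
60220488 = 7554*7972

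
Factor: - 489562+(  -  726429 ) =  - 1215991= -7^1*173713^1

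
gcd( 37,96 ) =1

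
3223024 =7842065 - 4619041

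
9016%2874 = 394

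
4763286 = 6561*726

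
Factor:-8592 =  - 2^4*3^1*179^1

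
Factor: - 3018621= - 3^1 * 103^1* 9769^1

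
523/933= 523/933 = 0.56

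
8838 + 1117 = 9955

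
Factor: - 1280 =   -  2^8*5^1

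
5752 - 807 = 4945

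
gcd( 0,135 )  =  135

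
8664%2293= 1785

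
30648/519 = 59 + 9/173 = 59.05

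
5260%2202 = 856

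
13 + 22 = 35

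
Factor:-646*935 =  - 604010 = -2^1*5^1*11^1*17^2 * 19^1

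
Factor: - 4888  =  -2^3*13^1 * 47^1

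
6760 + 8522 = 15282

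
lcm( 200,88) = 2200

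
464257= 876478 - 412221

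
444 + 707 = 1151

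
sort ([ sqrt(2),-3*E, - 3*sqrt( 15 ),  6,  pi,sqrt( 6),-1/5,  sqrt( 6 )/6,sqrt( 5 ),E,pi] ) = [- 3*sqrt(15 ),-3*E,-1/5, sqrt ( 6)/6,sqrt( 2 ), sqrt(5 ), sqrt(6),E, pi , pi,  6] 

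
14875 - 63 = 14812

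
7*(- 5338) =-37366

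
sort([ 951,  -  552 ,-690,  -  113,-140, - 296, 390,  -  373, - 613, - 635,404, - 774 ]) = [ - 774, - 690, - 635, - 613, - 552, - 373, - 296, - 140, - 113, 390, 404,951 ]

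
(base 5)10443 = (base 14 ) 3b6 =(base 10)748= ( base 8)1354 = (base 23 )19C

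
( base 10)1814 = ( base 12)1072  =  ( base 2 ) 11100010110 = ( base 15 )80e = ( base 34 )1jc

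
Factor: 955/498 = 2^( - 1)*3^( - 1)*5^1*83^ ( - 1)*191^1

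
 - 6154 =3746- 9900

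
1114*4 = 4456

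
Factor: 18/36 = 2^( - 1 )= 1/2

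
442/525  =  442/525 = 0.84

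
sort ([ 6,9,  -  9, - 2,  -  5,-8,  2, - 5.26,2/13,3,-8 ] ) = [-9, - 8,  -  8,-5.26,-5, - 2,2/13, 2 , 3,6,9]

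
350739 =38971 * 9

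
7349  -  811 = 6538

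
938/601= 1 + 337/601= 1.56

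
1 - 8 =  - 7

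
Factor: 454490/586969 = 2^1*5^1 * 47^1*607^( - 1) = 470/607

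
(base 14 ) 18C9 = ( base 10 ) 4489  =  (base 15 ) 14E4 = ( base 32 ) 4c9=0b1000110001001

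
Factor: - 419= -419^1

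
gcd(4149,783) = 9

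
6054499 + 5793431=11847930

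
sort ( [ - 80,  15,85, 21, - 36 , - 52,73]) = [-80, - 52,-36, 15, 21, 73,85]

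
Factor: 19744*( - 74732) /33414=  -2^6*3^( - 1 )*7^1*17^1 * 157^1*617^1*5569^ (-1 ) = -737754304/16707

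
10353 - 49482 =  - 39129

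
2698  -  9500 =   -  6802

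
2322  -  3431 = - 1109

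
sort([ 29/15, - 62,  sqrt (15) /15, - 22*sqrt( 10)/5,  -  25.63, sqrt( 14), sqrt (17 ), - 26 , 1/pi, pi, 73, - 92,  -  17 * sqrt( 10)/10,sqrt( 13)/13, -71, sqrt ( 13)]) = [-92, - 71, - 62,-26,  -  25.63,  -  22*sqrt( 10 )/5,-17*sqrt( 10) /10,sqrt( 15 ) /15, sqrt(13)/13,  1/pi, 29/15,pi,sqrt (13),  sqrt( 14), sqrt(17)  ,  73]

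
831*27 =22437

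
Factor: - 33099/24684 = - 59/44 = -2^( - 2 )*11^( - 1 )*59^1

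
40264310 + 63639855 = 103904165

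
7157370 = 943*7590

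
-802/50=-401/25= - 16.04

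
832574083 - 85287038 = 747287045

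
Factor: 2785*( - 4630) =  - 2^1*5^2*463^1*557^1= - 12894550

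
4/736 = 1/184= 0.01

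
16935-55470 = -38535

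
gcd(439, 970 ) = 1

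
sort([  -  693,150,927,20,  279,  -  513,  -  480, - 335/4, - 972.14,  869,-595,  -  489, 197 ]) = [ - 972.14, - 693, - 595, - 513, - 489, - 480, - 335/4,  20,150, 197,279,869,  927 ] 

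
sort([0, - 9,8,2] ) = [ - 9  ,  0, 2, 8]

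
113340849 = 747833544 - 634492695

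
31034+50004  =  81038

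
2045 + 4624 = 6669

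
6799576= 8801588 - 2002012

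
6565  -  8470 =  - 1905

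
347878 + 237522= 585400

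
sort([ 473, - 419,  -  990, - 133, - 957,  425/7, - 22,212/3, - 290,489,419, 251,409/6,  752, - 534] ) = [-990 ,  -  957, - 534, - 419, - 290, - 133, - 22, 425/7,409/6, 212/3,251, 419,473, 489,752 ] 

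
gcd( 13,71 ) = 1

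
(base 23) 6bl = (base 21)7H4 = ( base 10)3448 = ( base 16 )D78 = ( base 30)3os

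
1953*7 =13671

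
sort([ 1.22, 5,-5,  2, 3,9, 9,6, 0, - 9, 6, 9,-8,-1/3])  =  [-9,-8, - 5,-1/3,0,1.22,2, 3, 5, 6, 6, 9,  9, 9]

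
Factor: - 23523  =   - 3^1*7841^1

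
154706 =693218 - 538512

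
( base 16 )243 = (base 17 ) 201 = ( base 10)579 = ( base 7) 1455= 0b1001000011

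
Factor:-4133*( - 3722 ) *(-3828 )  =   - 58886223528= -2^3*3^1*11^1 * 29^1*1861^1*4133^1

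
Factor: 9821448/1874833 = 2^3 * 3^2*7^1 *13^1 * 1499^1*1874833^( - 1)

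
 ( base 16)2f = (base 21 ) 25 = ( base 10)47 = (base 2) 101111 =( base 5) 142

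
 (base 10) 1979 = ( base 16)7bb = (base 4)132323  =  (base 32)1tr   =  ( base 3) 2201022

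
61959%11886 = 2529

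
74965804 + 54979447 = 129945251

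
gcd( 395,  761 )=1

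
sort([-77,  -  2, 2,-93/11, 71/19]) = [-77 , - 93/11,-2, 2,  71/19 ]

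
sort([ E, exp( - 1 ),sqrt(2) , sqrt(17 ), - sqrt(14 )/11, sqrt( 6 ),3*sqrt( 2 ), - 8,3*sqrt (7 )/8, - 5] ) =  [-8, - 5 , - sqrt(14 ) /11,exp( - 1),3*sqrt( 7 )/8, sqrt(2),sqrt( 6 ), E, sqrt (17) , 3*sqrt (2)] 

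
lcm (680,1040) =17680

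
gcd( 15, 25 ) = 5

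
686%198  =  92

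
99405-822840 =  - 723435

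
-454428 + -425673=  -  880101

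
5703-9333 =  -3630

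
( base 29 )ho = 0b1000000101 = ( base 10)517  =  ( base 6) 2221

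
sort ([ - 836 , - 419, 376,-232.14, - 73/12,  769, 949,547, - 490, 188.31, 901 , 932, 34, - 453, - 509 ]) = [ -836, - 509, - 490, - 453, - 419, - 232.14, - 73/12, 34, 188.31, 376, 547, 769, 901,932,  949] 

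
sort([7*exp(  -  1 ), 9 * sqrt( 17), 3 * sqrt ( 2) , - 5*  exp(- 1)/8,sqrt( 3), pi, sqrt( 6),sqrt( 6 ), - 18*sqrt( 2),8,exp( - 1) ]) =[ -18 *sqrt( 2) , - 5*exp( - 1 )/8,exp( - 1), sqrt( 3), sqrt( 6),  sqrt( 6),  7 * exp( - 1),  pi,  3*sqrt( 2), 8,9*sqrt(17)]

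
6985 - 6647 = 338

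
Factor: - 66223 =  - 47^1 * 1409^1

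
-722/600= - 361/300 = -1.20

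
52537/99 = 530 + 67/99  =  530.68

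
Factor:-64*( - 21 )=1344 = 2^6 * 3^1 * 7^1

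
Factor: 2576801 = 2576801^1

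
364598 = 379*962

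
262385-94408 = 167977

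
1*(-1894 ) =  - 1894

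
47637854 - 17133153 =30504701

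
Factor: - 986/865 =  - 2^1 * 5^(-1)*17^1*29^1*173^(- 1) 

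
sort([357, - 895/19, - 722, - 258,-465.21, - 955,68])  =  [-955, - 722, - 465.21,  -  258, - 895/19 , 68, 357]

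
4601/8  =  575 + 1/8 =575.12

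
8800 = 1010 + 7790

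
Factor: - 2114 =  - 2^1 * 7^1*151^1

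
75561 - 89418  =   - 13857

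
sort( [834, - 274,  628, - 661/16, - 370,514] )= [ - 370, - 274,- 661/16,514 , 628 , 834 ]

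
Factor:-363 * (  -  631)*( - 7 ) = - 1603371=-  3^1*7^1 * 11^2 * 631^1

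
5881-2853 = 3028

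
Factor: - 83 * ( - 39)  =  3^1*13^1*83^1 = 3237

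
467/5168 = 467/5168 = 0.09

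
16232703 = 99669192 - 83436489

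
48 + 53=101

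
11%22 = 11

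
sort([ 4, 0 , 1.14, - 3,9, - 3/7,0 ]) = [ - 3, - 3/7,0 , 0  ,  1.14,  4,9 ] 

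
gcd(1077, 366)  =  3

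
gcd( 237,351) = 3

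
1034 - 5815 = -4781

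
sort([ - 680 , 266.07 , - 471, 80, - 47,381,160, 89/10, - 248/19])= [-680,- 471, - 47, - 248/19, 89/10,80, 160,266.07, 381 ] 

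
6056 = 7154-1098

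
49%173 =49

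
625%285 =55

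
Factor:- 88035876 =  - 2^2*3^3* 37^1 * 22031^1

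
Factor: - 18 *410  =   - 7380 = - 2^2*3^2*5^1*41^1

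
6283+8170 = 14453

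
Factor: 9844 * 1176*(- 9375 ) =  - 2^5*3^2*5^5 * 7^2*23^1*107^1 = - 108530100000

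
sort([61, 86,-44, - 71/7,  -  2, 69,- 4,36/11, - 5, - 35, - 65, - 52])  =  [-65, - 52, - 44, - 35,-71/7, - 5,-4, - 2, 36/11, 61  ,  69, 86 ]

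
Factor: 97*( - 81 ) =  - 3^4*97^1 = -  7857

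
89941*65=5846165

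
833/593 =1+240/593 = 1.40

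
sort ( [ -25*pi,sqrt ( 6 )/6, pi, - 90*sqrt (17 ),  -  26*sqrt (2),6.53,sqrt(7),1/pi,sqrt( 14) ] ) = [ - 90*sqrt( 17 ), - 25 * pi, -26 * sqrt( 2),1/pi,sqrt( 6) /6,  sqrt (7), pi , sqrt( 14 ),6.53 ] 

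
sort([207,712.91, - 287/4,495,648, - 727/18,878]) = [ - 287/4, - 727/18, 207, 495,648,712.91, 878 ] 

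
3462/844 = 1731/422 = 4.10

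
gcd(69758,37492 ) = 26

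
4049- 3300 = 749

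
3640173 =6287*579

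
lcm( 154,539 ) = 1078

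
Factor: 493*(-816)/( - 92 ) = 100572/23= 2^2 * 3^1*17^2*23^(-1)*29^1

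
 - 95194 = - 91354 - 3840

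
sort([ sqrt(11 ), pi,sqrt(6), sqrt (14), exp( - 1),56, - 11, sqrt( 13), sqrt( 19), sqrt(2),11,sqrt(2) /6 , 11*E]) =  [- 11,sqrt(2)/6, exp(-1 ), sqrt( 2), sqrt(6), pi,sqrt( 11),sqrt(13 ), sqrt(14),sqrt( 19), 11, 11*E,56 ]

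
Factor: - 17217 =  -3^2*1913^1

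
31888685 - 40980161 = - 9091476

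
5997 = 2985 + 3012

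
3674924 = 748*4913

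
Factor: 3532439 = 3532439^1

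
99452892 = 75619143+23833749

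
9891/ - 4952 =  - 9891/4952 = -2.00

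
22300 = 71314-49014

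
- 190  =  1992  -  2182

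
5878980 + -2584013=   3294967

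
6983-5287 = 1696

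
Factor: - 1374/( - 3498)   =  229/583 = 11^( - 1 ) * 53^( - 1 )*229^1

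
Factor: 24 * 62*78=2^5*3^2*13^1*31^1 = 116064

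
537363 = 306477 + 230886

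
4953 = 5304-351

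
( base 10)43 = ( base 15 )2d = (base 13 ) 34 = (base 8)53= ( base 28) 1f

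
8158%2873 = 2412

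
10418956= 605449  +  9813507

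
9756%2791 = 1383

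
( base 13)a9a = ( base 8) 3431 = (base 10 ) 1817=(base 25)2MH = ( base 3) 2111022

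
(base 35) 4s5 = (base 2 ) 1011011111101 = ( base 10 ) 5885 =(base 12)34A5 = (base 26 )8i9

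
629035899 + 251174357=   880210256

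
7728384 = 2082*3712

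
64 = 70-6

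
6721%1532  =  593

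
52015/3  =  52015/3   =  17338.33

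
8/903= 8/903 = 0.01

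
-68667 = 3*( - 22889 ) 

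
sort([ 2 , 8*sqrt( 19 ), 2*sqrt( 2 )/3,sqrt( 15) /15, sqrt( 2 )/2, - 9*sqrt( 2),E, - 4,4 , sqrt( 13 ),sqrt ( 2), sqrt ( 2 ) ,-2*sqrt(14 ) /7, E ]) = [  -  9*sqrt( 2), - 4,-2*sqrt (14 )/7,sqrt( 15 )/15 , sqrt( 2 )/2,2*sqrt(2 ) /3,  sqrt (2 ),sqrt(2 ), 2,E , E,sqrt( 13 ),  4,8*sqrt( 19 ) ] 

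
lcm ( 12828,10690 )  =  64140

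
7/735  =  1/105= 0.01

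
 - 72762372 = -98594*738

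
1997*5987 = 11956039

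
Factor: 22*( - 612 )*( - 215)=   2894760 = 2^3*3^2*5^1 * 11^1*17^1*43^1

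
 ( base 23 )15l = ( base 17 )252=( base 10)665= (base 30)m5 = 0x299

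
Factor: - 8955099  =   - 3^2*19^1*52369^1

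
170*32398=5507660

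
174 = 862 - 688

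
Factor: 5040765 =3^3*5^1* 37339^1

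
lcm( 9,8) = 72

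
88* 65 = 5720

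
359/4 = 89 + 3/4 = 89.75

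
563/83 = 563/83  =  6.78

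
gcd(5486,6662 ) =2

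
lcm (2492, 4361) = 17444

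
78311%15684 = 15575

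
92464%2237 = 747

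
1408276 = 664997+743279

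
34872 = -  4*(-8718) 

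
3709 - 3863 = - 154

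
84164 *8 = 673312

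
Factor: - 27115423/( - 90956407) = 27115423^1*90956407^(-1) 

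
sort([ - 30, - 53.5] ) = [ - 53.5, - 30 ] 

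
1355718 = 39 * 34762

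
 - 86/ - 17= 86/17 = 5.06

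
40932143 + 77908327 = 118840470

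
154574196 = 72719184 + 81855012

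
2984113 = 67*44539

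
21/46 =21/46 = 0.46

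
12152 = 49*248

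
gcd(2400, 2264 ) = 8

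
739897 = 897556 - 157659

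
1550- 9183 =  - 7633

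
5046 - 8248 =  - 3202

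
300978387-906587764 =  - 605609377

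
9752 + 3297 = 13049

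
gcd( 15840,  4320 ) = 1440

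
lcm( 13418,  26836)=26836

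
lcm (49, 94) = 4606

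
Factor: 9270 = 2^1*3^2*5^1 * 103^1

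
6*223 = 1338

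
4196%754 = 426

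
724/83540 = 181/20885 = 0.01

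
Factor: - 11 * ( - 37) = 11^1*37^1 =407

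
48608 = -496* ( - 98 )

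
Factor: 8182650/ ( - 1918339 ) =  - 2^1*3^1 * 5^2*7^1* 37^(  -  1) * 139^(-1) * 373^( - 1 )*7793^1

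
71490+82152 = 153642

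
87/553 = 87/553= 0.16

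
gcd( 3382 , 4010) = 2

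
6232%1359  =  796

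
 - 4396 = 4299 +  - 8695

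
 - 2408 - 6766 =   -  9174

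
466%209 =48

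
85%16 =5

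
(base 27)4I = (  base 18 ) 70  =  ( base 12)A6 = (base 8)176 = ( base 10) 126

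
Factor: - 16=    - 2^4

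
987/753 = 329/251 = 1.31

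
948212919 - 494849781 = 453363138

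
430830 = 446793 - 15963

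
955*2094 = 1999770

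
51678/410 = 25839/205 = 126.04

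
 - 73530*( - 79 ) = 5808870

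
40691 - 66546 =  - 25855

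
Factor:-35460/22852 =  - 3^2*5^1*29^( - 1) =- 45/29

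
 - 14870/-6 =2478+ 1/3= 2478.33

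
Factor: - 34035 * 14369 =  - 3^1 *5^1 * 2269^1*14369^1 = - 489048915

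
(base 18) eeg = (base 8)11304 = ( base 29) 5KJ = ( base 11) 3678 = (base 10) 4804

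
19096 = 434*44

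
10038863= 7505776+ 2533087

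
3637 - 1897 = 1740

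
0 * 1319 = 0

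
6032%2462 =1108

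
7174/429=16 + 310/429 = 16.72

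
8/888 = 1/111 = 0.01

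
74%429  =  74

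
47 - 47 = 0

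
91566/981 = 93 + 37/109 = 93.34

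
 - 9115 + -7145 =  - 16260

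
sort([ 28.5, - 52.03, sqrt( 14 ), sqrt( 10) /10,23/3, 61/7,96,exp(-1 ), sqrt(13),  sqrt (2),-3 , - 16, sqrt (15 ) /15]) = [ - 52.03, -16, - 3,sqrt(15 )/15, sqrt(10)/10,exp(-1 ), sqrt ( 2),sqrt(13), sqrt(14 ),  23/3,61/7, 28.5, 96] 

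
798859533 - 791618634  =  7240899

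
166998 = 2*83499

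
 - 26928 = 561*( - 48)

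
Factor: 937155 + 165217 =1102372 = 2^2*275593^1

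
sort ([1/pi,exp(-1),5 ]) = [ 1/pi, exp( - 1), 5]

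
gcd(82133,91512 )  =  1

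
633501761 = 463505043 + 169996718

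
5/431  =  5/431 = 0.01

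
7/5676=7/5676 = 0.00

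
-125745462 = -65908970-59836492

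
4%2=0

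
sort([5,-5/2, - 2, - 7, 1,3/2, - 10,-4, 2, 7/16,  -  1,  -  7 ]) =[ - 10, - 7,  -  7, - 4, - 5/2 , - 2, - 1, 7/16, 1, 3/2, 2, 5] 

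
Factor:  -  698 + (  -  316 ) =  - 2^1*3^1*13^2  =  -1014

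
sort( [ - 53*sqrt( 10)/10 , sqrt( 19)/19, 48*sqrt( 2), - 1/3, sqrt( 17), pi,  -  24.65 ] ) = [ - 24.65,-53 *sqrt(10 ) /10,-1/3,sqrt( 19)/19,pi , sqrt(17),48*sqrt( 2)] 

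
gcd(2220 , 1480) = 740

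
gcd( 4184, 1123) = 1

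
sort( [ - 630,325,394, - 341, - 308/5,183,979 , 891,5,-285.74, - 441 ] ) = [ - 630,-441, - 341, - 285.74, - 308/5,  5 , 183,325,394,  891,979]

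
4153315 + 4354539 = 8507854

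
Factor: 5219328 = 2^10*3^1*1699^1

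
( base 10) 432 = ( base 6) 2000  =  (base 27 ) G0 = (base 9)530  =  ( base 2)110110000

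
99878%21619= 13402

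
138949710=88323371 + 50626339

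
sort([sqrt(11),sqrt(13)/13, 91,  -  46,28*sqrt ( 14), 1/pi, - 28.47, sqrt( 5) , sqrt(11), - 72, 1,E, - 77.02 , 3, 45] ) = [-77.02, - 72,-46, - 28.47,sqrt( 13)/13, 1/pi, 1,sqrt (5 ),E,  3, sqrt(11), sqrt( 11), 45 , 91, 28*sqrt(14)]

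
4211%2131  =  2080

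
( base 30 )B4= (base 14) 19c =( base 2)101001110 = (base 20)GE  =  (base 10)334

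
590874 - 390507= 200367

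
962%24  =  2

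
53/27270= 53/27270=0.00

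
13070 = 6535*2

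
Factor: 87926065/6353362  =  2^( - 1) *5^1*2677^1*6569^1*3176681^(-1 )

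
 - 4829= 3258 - 8087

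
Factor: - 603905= - 5^1*269^1 *449^1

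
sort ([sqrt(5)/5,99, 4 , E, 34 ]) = [ sqrt(5) /5,E , 4,  34,  99]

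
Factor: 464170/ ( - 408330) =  - 3^(-2)*7^1*13^( - 1 )*19^1 = - 133/117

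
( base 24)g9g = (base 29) B6N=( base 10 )9448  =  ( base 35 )7ox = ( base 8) 22350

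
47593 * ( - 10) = -475930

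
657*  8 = 5256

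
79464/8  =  9933 = 9933.00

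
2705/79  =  2705/79=34.24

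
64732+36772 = 101504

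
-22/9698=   -  1 + 4838/4849 = -0.00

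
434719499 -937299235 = -502579736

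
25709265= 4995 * 5147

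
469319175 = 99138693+370180482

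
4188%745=463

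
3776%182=136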